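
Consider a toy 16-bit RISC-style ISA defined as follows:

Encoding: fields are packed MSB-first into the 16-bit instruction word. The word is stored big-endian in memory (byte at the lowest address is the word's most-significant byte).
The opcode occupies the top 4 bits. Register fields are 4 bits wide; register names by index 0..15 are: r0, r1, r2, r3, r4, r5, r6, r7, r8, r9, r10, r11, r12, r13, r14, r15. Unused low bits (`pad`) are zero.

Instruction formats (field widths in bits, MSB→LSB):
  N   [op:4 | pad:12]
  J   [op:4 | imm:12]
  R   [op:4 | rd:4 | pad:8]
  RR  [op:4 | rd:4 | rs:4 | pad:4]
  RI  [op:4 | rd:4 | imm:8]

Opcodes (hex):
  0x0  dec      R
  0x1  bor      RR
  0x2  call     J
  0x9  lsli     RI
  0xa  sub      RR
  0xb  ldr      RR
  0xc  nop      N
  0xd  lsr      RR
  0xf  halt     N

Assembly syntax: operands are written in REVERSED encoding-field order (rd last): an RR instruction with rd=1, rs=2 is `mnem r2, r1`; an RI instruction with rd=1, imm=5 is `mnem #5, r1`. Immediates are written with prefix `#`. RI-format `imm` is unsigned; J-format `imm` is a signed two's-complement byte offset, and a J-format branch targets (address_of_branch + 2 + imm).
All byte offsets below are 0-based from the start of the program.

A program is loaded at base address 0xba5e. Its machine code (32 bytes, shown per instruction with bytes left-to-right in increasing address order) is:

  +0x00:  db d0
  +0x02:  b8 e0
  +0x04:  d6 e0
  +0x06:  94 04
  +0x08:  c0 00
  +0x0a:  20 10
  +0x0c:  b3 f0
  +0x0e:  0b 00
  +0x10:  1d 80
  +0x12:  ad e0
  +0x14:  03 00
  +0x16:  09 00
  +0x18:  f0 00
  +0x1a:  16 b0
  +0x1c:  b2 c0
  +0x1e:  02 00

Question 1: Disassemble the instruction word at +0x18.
@+18  big-endian(f0 00) = 0xf000
  opcode bits[15:12]=0xf: halt/N

halt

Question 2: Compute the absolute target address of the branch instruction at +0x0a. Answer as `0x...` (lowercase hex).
off 0x0a: read 20 10 as big → 0x2010
  op=0x2010>>12=0x2 ⇒ call (J)
  imm@[11:0]=0x10 ⇒ #16
  target = base 0xba5e + off 0x0a + 2 + imm 16 = 0xba7a

0xba7a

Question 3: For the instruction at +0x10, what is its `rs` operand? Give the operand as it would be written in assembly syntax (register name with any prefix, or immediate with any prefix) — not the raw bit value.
r8

[10] 1d 80 → 0x1d80
  op=0x1d80>>12=0x1 ⇒ bor (RR)
  rd: (w>>8)&0xf=0xd → r13
  rs: (w>>4)&0xf=0x8 → r8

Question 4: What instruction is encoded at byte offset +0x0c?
ldr r15, r3

@+0c  big-endian(b3 f0) = 0xb3f0
  opcode bits[15:12]=0xb: ldr/RR
  rd@[11:8]=0x3 ⇒ r3
  rs@[7:4]=0xf ⇒ r15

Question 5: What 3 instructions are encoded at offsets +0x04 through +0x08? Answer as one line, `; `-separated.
lsr r14, r6; lsli #4, r4; nop

[04] d6 e0 → 0xd6e0
  top 4b → 0xd → lsr [RR]
  rd: (w>>8)&0xf=0x6 → r6
  rs: (w>>4)&0xf=0xe → r14
[06] 94 04 → 0x9404
  top 4b → 0x9 → lsli [RI]
  rd: (w>>8)&0xf=0x4 → r4
  imm: (w>>0)&0xff=0x4 → #4
[08] c0 00 → 0xc000
  top 4b → 0xc → nop [N]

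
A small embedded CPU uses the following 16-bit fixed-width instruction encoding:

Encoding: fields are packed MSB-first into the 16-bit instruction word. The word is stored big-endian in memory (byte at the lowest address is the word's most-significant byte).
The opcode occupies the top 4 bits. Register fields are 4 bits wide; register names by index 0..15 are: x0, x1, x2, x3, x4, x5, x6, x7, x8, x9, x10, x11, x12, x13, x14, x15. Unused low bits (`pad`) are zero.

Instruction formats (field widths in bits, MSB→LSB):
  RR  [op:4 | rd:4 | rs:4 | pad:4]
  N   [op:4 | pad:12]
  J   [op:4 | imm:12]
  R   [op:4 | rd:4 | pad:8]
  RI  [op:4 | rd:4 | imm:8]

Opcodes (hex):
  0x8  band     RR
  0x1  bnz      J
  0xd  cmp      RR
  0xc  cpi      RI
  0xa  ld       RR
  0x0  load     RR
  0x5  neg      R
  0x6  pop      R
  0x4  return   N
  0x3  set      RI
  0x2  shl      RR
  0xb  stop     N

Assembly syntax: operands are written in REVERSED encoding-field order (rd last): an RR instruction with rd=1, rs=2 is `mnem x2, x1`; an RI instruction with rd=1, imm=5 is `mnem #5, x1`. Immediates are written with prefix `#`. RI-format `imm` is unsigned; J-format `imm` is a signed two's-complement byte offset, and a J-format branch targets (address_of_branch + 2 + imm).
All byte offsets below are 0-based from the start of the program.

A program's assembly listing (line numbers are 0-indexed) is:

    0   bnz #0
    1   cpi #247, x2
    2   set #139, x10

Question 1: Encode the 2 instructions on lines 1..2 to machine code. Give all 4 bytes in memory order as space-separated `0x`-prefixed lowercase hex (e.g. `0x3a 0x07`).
0xc2 0xf7 0x3a 0x8b

line 1 (cpi): pack op=0xc:4|rd=2:4|imm=247:8 = 0xc2f7; big→ c2 f7
line 2 (set): pack op=0x3:4|rd=10:4|imm=139:8 = 0x3a8b; big→ 3a 8b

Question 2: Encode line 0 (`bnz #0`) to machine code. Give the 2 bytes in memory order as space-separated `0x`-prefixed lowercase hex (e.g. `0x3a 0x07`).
0x10 0x00

0. bnz fields op=0x1:4|imm=0:12 → word 1000h → 10 00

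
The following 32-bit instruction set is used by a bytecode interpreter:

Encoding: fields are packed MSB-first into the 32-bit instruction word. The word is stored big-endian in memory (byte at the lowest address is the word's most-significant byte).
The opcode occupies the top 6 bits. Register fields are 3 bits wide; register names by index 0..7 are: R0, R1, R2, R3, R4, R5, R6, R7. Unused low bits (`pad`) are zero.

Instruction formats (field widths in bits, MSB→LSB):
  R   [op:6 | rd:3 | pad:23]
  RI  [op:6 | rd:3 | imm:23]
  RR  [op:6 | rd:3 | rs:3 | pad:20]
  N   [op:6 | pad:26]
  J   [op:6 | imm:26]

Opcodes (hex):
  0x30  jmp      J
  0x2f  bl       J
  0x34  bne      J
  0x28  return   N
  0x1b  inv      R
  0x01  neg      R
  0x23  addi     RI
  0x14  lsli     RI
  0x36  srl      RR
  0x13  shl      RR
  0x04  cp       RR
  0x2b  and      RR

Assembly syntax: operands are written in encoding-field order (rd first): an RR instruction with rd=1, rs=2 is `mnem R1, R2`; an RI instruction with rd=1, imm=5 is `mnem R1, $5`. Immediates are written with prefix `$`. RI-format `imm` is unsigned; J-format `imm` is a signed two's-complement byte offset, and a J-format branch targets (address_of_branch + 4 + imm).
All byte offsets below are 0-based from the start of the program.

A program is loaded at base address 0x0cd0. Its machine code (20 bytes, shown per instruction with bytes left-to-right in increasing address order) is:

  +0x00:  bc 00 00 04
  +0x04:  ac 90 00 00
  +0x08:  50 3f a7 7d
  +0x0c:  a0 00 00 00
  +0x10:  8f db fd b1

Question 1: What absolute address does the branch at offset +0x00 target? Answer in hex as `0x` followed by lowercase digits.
0x0cd8

+0x00: bc 00 00 04 ⇒ word 0xbc000004 (big)
  top 6b → 0x2f → bl [J]
  imm@[25:0]=0x4 ⇒ $4
  target = base 0x0cd0 + off 0x00 + 4 + imm 4 = 0x0cd8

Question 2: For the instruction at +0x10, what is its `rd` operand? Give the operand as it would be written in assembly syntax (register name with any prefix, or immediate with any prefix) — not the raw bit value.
+0x10: 8f db fd b1 ⇒ word 0x8fdbfdb1 (big)
  opcode bits[31:26]=0x23: addi/RI
  rd@[25:23]=0x7 ⇒ R7
  imm@[22:0]=0x5bfdb1 ⇒ $6028721

R7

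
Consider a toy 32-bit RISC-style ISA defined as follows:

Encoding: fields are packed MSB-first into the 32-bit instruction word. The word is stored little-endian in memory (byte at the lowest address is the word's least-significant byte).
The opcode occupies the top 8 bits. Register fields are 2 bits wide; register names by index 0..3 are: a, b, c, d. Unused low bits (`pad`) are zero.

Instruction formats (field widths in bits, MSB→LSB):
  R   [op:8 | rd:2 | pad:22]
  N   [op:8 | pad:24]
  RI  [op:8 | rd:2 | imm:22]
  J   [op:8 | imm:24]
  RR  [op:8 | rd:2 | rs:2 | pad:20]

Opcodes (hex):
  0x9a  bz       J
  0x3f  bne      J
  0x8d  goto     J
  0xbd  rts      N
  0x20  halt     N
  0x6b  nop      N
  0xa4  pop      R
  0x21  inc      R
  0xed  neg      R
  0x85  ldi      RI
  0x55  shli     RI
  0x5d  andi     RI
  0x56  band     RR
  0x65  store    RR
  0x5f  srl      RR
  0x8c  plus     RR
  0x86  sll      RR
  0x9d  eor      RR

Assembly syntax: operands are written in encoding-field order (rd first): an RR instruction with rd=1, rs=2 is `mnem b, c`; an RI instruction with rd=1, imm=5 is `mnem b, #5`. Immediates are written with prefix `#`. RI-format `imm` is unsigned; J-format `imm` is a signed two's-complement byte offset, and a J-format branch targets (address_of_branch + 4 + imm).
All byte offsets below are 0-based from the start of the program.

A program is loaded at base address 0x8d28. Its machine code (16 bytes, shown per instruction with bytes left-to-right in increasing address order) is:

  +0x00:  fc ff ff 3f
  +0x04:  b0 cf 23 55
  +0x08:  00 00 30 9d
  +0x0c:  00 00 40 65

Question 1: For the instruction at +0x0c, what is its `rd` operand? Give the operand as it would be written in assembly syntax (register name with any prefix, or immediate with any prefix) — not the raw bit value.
off 0x0c: read 00 00 40 65 as little → 0x65400000
  opcode bits[31:24]=0x65: store/RR
  rd@[23:22]=0x1 ⇒ b
  rs@[21:20]=0x0 ⇒ a

b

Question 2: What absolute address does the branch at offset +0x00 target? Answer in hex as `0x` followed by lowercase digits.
0x8d28

[00] fc ff ff 3f → 0x3ffffffc
  top 8b → 0x3f → bne [J]
  imm: (w>>0)&0xffffff=0xfffffc (s24→-4) → #-4
  target = base 0x8d28 + off 0x00 + 4 + imm -4 = 0x8d28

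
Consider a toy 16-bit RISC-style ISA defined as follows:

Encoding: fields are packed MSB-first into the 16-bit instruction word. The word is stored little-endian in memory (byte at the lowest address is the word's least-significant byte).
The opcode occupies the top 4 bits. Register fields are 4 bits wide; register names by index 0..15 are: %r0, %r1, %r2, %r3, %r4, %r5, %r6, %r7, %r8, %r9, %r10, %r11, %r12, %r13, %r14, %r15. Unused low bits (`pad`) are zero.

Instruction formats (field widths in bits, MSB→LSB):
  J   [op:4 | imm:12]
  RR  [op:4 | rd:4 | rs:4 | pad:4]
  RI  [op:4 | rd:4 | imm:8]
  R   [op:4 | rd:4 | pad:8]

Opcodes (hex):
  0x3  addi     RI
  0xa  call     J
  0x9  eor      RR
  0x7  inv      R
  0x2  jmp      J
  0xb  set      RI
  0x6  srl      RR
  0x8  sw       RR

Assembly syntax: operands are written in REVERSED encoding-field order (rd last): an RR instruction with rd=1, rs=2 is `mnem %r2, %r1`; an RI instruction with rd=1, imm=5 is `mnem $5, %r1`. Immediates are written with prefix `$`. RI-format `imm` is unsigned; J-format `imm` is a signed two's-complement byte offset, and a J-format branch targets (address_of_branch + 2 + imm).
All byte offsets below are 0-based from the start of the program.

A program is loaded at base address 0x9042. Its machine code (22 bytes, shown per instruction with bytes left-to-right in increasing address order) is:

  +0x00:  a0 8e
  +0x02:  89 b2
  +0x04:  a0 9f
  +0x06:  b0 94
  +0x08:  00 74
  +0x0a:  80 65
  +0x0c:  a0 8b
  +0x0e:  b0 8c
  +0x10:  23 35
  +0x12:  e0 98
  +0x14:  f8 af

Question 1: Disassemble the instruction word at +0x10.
@+10  little-endian(23 35) = 0x3523
  top 4b → 0x3 → addi [RI]
  [11:8] rd=5 = %r5
  [7:0] imm=35 = $35

addi $35, %r5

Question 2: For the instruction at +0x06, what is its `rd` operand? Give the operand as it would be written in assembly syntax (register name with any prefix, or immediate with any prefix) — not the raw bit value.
%r4

[06] b0 94 → 0x94b0
  top 4b → 0x9 → eor [RR]
  rd@[11:8]=0x4 ⇒ %r4
  rs@[7:4]=0xb ⇒ %r11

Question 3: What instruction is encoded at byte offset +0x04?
@+04  little-endian(a0 9f) = 0x9fa0
  top 4b → 0x9 → eor [RR]
  [11:8] rd=15 = %r15
  [7:4] rs=10 = %r10

eor %r10, %r15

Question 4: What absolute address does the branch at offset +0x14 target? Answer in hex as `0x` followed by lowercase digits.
0x9050

off 0x14: read f8 af as little → 0xaff8
  opcode bits[15:12]=0xa: call/J
  imm: (w>>0)&0xfff=0xff8 (s12→-8) → $-8
  target = base 0x9042 + off 0x14 + 2 + imm -8 = 0x9050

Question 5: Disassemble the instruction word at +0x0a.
@+0a  little-endian(80 65) = 0x6580
  opcode bits[15:12]=0x6: srl/RR
  [11:8] rd=5 = %r5
  [7:4] rs=8 = %r8

srl %r8, %r5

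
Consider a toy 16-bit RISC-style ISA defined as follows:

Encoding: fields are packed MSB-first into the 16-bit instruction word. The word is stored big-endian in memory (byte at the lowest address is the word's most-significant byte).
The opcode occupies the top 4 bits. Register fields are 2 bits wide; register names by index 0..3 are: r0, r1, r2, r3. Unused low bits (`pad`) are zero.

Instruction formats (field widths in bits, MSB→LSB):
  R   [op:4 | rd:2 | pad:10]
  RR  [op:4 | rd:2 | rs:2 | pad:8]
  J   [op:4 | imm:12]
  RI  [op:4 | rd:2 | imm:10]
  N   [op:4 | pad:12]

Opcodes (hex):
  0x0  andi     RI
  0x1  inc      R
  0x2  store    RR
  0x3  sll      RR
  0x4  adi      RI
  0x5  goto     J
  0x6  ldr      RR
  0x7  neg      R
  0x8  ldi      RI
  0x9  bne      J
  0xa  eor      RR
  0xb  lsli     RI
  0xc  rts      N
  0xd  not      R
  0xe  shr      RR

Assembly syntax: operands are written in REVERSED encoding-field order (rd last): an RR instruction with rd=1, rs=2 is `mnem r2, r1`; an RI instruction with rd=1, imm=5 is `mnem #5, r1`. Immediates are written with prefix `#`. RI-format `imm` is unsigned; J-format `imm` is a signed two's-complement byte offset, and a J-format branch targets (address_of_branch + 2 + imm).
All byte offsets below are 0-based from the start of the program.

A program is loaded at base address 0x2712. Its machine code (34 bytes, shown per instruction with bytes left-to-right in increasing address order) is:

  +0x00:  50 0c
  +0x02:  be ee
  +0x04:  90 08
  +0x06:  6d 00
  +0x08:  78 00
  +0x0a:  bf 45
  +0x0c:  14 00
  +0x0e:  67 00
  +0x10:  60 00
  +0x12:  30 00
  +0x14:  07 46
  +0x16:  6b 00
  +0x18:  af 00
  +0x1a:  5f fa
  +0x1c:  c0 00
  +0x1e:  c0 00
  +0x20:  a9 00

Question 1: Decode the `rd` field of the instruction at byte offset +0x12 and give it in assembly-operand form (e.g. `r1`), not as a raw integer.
r0

+0x12: 30 00 ⇒ word 0x3000 (big)
  op=0x3000>>12=0x3 ⇒ sll (RR)
  rd: (w>>10)&0x3=0x0 → r0
  rs: (w>>8)&0x3=0x0 → r0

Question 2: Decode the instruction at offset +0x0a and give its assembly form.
@+0a  big-endian(bf 45) = 0xbf45
  opcode bits[15:12]=0xb: lsli/RI
  rd@[11:10]=0x3 ⇒ r3
  imm@[9:0]=0x345 ⇒ #837

lsli #837, r3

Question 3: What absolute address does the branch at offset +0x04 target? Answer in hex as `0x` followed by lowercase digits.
+0x04: 90 08 ⇒ word 0x9008 (big)
  op=0x9008>>12=0x9 ⇒ bne (J)
  [11:0] imm=8 = #8
  target = base 0x2712 + off 0x04 + 2 + imm 8 = 0x2720

0x2720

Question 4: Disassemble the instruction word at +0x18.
eor r3, r3

+0x18: af 00 ⇒ word 0xaf00 (big)
  top 4b → 0xa → eor [RR]
  rd: (w>>10)&0x3=0x3 → r3
  rs: (w>>8)&0x3=0x3 → r3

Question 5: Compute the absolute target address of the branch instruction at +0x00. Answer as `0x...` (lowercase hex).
off 0x00: read 50 0c as big → 0x500c
  opcode bits[15:12]=0x5: goto/J
  imm: (w>>0)&0xfff=0xc → #12
  target = base 0x2712 + off 0x00 + 2 + imm 12 = 0x2720

0x2720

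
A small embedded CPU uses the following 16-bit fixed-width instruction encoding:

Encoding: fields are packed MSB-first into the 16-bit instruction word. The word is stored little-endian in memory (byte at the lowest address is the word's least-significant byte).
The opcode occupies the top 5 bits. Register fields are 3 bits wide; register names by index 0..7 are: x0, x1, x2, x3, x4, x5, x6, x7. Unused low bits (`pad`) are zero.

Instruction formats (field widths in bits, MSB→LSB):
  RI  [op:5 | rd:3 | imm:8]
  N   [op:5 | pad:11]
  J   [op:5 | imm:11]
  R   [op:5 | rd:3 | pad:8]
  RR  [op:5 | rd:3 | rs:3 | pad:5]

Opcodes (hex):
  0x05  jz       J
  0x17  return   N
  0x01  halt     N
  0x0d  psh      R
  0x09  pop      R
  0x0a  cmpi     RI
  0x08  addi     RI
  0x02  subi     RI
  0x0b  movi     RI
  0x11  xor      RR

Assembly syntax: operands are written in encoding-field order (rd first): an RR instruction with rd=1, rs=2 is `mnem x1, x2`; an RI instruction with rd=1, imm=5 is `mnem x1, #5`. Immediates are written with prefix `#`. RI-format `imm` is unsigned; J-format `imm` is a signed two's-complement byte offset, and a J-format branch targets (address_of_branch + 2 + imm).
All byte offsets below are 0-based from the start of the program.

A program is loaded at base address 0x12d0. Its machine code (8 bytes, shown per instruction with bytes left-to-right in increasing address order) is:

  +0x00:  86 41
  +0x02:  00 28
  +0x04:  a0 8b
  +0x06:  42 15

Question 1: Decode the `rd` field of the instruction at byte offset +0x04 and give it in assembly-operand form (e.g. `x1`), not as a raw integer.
x3

+0x04: a0 8b ⇒ word 0x8ba0 (little)
  opcode bits[15:11]=0x11: xor/RR
  [10:8] rd=3 = x3
  [7:5] rs=5 = x5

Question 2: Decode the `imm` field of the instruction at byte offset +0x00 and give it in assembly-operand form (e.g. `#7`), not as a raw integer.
#134

off 0x00: read 86 41 as little → 0x4186
  op=0x4186>>11=0x8 ⇒ addi (RI)
  [10:8] rd=1 = x1
  [7:0] imm=134 = #134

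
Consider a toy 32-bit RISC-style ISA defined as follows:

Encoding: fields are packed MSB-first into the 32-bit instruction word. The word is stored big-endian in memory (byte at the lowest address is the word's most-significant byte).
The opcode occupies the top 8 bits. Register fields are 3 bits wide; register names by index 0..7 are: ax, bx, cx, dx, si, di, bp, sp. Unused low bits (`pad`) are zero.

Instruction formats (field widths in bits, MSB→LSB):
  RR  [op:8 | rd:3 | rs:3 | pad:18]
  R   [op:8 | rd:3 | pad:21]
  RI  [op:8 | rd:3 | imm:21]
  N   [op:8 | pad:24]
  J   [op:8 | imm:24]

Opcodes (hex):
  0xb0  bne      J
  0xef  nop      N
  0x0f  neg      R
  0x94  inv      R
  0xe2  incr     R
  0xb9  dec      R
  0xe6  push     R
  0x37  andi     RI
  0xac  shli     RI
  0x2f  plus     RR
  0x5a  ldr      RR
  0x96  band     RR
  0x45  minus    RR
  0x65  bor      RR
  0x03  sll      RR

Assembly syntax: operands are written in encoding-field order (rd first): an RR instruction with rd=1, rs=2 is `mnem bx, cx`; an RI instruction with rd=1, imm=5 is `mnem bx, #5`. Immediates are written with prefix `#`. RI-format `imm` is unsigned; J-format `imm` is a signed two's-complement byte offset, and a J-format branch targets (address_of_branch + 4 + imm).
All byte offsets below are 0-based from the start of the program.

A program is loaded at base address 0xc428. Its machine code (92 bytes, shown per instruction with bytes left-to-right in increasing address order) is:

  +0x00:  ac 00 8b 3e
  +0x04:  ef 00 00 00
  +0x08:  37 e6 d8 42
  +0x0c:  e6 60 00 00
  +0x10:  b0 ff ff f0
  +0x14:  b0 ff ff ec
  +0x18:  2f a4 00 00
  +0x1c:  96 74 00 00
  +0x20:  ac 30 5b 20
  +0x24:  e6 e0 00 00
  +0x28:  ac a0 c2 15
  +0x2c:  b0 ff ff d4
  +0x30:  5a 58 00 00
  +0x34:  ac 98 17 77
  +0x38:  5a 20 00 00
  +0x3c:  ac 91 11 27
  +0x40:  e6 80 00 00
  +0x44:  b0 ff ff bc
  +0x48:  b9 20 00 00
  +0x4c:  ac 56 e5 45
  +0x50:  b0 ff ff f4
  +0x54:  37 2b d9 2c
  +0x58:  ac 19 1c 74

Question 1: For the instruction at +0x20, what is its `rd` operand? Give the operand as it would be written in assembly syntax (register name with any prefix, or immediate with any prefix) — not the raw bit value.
@+20  big-endian(ac 30 5b 20) = 0xac305b20
  top 8b → 0xac → shli [RI]
  rd: (w>>21)&0x7=0x1 → bx
  imm: (w>>0)&0x1fffff=0x105b20 → #1071904

bx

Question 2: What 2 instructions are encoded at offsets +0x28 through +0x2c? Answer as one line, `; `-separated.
shli di, #49685; bne #-44

off 0x28: read ac a0 c2 15 as big → 0xaca0c215
  top 8b → 0xac → shli [RI]
  rd@[23:21]=0x5 ⇒ di
  imm@[20:0]=0xc215 ⇒ #49685
off 0x2c: read b0 ff ff d4 as big → 0xb0ffffd4
  top 8b → 0xb0 → bne [J]
  imm@[23:0]=0xffffd4 (s24→-44) ⇒ #-44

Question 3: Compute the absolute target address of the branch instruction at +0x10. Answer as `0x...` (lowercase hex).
0xc42c

off 0x10: read b0 ff ff f0 as big → 0xb0fffff0
  op=0xb0fffff0>>24=0xb0 ⇒ bne (J)
  imm: (w>>0)&0xffffff=0xfffff0 (s24→-16) → #-16
  target = base 0xc428 + off 0x10 + 4 + imm -16 = 0xc42c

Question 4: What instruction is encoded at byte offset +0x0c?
[0c] e6 60 00 00 → 0xe6600000
  opcode bits[31:24]=0xe6: push/R
  rd: (w>>21)&0x7=0x3 → dx

push dx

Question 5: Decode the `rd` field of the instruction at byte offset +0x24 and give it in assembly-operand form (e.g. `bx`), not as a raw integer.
sp

+0x24: e6 e0 00 00 ⇒ word 0xe6e00000 (big)
  top 8b → 0xe6 → push [R]
  rd@[23:21]=0x7 ⇒ sp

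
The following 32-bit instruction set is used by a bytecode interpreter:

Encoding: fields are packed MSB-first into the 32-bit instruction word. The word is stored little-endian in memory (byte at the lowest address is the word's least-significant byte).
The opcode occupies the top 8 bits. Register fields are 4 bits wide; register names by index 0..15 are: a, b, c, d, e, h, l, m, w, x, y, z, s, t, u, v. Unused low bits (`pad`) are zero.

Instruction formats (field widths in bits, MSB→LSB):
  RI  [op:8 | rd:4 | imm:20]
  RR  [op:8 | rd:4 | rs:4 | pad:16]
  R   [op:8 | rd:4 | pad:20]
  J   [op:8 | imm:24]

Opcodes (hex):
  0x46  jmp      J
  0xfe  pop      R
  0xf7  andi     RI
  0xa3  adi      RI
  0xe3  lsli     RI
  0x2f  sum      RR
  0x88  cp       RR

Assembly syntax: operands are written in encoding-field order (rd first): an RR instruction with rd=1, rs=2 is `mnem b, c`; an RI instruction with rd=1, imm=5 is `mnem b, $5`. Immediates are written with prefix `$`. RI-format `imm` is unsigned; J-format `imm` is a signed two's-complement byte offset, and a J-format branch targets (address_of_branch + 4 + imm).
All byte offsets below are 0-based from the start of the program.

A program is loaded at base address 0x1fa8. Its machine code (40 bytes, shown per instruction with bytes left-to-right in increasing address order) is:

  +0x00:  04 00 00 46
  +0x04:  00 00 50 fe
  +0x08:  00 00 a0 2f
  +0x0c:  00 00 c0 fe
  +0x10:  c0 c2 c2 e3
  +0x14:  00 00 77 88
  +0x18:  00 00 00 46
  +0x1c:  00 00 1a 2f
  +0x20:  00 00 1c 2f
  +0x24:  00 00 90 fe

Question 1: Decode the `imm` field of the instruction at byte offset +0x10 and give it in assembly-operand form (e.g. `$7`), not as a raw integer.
$180928

+0x10: c0 c2 c2 e3 ⇒ word 0xe3c2c2c0 (little)
  top 8b → 0xe3 → lsli [RI]
  rd@[23:20]=0xc ⇒ s
  imm@[19:0]=0x2c2c0 ⇒ $180928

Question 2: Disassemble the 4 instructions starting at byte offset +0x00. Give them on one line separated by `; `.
jmp $4; pop h; sum y, a; pop s

off 0x00: read 04 00 00 46 as little → 0x46000004
  top 8b → 0x46 → jmp [J]
  imm: (w>>0)&0xffffff=0x4 → $4
off 0x04: read 00 00 50 fe as little → 0xfe500000
  top 8b → 0xfe → pop [R]
  rd: (w>>20)&0xf=0x5 → h
off 0x08: read 00 00 a0 2f as little → 0x2fa00000
  top 8b → 0x2f → sum [RR]
  rd: (w>>20)&0xf=0xa → y
  rs: (w>>16)&0xf=0x0 → a
off 0x0c: read 00 00 c0 fe as little → 0xfec00000
  top 8b → 0xfe → pop [R]
  rd: (w>>20)&0xf=0xc → s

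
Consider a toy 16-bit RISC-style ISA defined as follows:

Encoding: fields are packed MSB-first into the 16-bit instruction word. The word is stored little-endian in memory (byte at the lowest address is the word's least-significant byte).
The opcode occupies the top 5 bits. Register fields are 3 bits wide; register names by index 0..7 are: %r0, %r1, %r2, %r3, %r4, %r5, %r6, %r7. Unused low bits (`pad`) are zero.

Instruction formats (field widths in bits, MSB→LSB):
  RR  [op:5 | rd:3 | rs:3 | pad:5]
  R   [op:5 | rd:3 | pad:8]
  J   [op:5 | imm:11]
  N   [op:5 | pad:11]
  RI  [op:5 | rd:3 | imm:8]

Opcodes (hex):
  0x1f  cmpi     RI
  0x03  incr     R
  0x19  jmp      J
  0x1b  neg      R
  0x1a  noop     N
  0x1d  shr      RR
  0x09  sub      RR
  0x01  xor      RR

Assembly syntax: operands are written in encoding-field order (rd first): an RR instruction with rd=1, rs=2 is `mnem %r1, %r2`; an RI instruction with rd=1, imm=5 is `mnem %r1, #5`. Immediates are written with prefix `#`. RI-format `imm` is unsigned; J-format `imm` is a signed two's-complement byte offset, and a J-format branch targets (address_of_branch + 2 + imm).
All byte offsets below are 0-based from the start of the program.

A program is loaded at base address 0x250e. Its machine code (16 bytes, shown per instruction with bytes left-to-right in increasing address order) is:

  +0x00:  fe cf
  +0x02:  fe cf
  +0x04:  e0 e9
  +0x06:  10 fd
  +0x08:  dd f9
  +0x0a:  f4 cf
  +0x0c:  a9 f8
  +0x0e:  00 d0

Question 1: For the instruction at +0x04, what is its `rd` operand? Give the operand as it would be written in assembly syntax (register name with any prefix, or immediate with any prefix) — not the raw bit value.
+0x04: e0 e9 ⇒ word 0xe9e0 (little)
  op=0xe9e0>>11=0x1d ⇒ shr (RR)
  [10:8] rd=1 = %r1
  [7:5] rs=7 = %r7

%r1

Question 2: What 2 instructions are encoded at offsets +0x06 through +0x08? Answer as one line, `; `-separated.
cmpi %r5, #16; cmpi %r1, #221

@+06  little-endian(10 fd) = 0xfd10
  op=0xfd10>>11=0x1f ⇒ cmpi (RI)
  [10:8] rd=5 = %r5
  [7:0] imm=16 = #16
@+08  little-endian(dd f9) = 0xf9dd
  op=0xf9dd>>11=0x1f ⇒ cmpi (RI)
  [10:8] rd=1 = %r1
  [7:0] imm=221 = #221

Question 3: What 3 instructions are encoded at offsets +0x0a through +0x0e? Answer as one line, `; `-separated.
+0x0a: f4 cf ⇒ word 0xcff4 (little)
  top 5b → 0x19 → jmp [J]
  imm@[10:0]=0x7f4 (s11→-12) ⇒ #-12
+0x0c: a9 f8 ⇒ word 0xf8a9 (little)
  top 5b → 0x1f → cmpi [RI]
  rd@[10:8]=0x0 ⇒ %r0
  imm@[7:0]=0xa9 ⇒ #169
+0x0e: 00 d0 ⇒ word 0xd000 (little)
  top 5b → 0x1a → noop [N]

jmp #-12; cmpi %r0, #169; noop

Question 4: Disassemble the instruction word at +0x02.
jmp #-2

@+02  little-endian(fe cf) = 0xcffe
  opcode bits[15:11]=0x19: jmp/J
  imm: (w>>0)&0x7ff=0x7fe (s11→-2) → #-2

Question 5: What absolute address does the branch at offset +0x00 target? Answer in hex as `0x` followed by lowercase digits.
0x250e

[00] fe cf → 0xcffe
  op=0xcffe>>11=0x19 ⇒ jmp (J)
  [10:0] imm=2046 (s11→-2) = #-2
  target = base 0x250e + off 0x00 + 2 + imm -2 = 0x250e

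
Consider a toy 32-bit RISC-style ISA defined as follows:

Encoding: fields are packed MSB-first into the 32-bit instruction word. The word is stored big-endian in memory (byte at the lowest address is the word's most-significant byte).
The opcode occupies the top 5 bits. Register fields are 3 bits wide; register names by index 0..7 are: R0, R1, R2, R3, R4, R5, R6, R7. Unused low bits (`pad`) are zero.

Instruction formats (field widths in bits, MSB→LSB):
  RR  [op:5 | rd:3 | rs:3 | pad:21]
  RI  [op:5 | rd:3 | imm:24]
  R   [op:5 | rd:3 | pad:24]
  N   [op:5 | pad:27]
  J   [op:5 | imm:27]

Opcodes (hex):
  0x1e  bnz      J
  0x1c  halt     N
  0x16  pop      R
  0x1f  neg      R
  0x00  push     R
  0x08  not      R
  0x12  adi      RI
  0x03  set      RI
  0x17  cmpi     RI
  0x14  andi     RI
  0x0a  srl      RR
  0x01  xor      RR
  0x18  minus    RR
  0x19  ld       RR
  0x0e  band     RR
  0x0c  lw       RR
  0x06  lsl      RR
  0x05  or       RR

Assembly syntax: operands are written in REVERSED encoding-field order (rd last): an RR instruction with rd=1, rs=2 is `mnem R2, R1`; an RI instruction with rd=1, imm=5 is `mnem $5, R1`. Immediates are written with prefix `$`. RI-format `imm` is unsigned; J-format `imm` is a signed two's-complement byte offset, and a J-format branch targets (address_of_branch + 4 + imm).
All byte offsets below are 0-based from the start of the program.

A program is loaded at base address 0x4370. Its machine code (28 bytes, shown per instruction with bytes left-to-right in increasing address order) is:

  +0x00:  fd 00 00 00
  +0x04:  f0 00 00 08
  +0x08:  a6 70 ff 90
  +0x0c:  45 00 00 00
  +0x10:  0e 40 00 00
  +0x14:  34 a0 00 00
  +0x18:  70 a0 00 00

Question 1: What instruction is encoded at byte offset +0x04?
bnz $8

@+04  big-endian(f0 00 00 08) = 0xf0000008
  opcode bits[31:27]=0x1e: bnz/J
  imm: (w>>0)&0x7ffffff=0x8 → $8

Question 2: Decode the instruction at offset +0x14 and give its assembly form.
lsl R5, R4

@+14  big-endian(34 a0 00 00) = 0x34a00000
  op=0x34a00000>>27=0x6 ⇒ lsl (RR)
  rd: (w>>24)&0x7=0x4 → R4
  rs: (w>>21)&0x7=0x5 → R5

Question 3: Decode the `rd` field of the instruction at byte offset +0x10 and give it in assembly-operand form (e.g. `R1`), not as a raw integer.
[10] 0e 40 00 00 → 0x0e400000
  top 5b → 0x1 → xor [RR]
  [26:24] rd=6 = R6
  [23:21] rs=2 = R2

R6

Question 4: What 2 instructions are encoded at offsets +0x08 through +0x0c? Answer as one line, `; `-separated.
andi $7405456, R6; not R5

@+08  big-endian(a6 70 ff 90) = 0xa670ff90
  op=0xa670ff90>>27=0x14 ⇒ andi (RI)
  rd: (w>>24)&0x7=0x6 → R6
  imm: (w>>0)&0xffffff=0x70ff90 → $7405456
@+0c  big-endian(45 00 00 00) = 0x45000000
  op=0x45000000>>27=0x8 ⇒ not (R)
  rd: (w>>24)&0x7=0x5 → R5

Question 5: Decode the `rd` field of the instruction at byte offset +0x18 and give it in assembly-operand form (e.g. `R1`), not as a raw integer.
R0

off 0x18: read 70 a0 00 00 as big → 0x70a00000
  opcode bits[31:27]=0xe: band/RR
  rd@[26:24]=0x0 ⇒ R0
  rs@[23:21]=0x5 ⇒ R5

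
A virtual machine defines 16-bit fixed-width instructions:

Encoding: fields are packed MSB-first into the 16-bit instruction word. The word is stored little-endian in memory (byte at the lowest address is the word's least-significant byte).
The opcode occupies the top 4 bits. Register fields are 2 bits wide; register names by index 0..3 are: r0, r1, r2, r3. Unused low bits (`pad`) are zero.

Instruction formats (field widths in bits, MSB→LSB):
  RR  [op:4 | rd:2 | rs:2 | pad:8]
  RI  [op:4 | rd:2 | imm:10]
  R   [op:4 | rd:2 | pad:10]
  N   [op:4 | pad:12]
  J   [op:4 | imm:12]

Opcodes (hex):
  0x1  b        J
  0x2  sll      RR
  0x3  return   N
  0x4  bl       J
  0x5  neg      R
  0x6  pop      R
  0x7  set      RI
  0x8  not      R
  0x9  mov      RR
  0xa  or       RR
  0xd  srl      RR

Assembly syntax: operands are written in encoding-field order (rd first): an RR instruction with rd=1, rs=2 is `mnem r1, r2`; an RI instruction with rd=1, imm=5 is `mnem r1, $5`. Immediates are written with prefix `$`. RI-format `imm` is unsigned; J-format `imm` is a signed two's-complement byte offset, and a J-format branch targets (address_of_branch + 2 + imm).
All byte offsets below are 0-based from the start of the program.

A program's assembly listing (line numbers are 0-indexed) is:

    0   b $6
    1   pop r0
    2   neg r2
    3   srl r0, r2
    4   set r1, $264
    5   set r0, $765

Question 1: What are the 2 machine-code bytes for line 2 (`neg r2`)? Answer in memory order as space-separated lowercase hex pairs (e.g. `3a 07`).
L2: neg op=0x5:4|rd=2:2|pad=0:10 ⇒ 0x5800 ⇒ little 00 58

00 58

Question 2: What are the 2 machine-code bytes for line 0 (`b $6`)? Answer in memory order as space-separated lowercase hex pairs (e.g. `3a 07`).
06 10

0. b fields op=0x1:4|imm=6:12 → word 1006h → 06 10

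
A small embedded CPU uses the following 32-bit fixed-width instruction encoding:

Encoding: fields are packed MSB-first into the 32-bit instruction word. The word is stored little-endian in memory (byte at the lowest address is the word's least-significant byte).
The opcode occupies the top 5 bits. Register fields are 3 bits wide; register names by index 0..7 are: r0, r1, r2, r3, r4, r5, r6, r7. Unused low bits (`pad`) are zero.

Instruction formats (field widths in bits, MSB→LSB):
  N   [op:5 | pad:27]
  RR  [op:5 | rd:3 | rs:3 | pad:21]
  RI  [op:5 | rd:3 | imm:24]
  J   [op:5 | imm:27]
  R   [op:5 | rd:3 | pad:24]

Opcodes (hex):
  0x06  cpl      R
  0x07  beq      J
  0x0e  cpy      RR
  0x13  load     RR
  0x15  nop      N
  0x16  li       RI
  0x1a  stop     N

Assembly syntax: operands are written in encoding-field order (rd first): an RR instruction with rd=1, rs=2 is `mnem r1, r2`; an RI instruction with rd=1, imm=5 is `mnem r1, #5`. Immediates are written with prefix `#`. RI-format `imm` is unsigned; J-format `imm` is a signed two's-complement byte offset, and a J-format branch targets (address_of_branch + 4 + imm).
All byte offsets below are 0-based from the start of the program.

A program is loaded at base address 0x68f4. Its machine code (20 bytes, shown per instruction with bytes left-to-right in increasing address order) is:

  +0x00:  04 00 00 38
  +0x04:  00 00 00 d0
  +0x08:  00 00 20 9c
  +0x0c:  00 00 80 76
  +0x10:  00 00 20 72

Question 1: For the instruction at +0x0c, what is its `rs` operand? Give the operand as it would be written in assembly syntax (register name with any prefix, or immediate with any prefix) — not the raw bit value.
[0c] 00 00 80 76 → 0x76800000
  opcode bits[31:27]=0xe: cpy/RR
  [26:24] rd=6 = r6
  [23:21] rs=4 = r4

r4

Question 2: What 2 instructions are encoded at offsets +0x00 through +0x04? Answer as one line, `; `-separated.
@+00  little-endian(04 00 00 38) = 0x38000004
  opcode bits[31:27]=0x7: beq/J
  imm: (w>>0)&0x7ffffff=0x4 → #4
@+04  little-endian(00 00 00 d0) = 0xd0000000
  opcode bits[31:27]=0x1a: stop/N

beq #4; stop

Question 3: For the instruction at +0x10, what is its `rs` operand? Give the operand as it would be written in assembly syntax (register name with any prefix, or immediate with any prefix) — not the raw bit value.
off 0x10: read 00 00 20 72 as little → 0x72200000
  op=0x72200000>>27=0xe ⇒ cpy (RR)
  rd: (w>>24)&0x7=0x2 → r2
  rs: (w>>21)&0x7=0x1 → r1

r1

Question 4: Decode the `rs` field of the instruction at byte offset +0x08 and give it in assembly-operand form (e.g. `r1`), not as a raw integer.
+0x08: 00 00 20 9c ⇒ word 0x9c200000 (little)
  op=0x9c200000>>27=0x13 ⇒ load (RR)
  rd@[26:24]=0x4 ⇒ r4
  rs@[23:21]=0x1 ⇒ r1

r1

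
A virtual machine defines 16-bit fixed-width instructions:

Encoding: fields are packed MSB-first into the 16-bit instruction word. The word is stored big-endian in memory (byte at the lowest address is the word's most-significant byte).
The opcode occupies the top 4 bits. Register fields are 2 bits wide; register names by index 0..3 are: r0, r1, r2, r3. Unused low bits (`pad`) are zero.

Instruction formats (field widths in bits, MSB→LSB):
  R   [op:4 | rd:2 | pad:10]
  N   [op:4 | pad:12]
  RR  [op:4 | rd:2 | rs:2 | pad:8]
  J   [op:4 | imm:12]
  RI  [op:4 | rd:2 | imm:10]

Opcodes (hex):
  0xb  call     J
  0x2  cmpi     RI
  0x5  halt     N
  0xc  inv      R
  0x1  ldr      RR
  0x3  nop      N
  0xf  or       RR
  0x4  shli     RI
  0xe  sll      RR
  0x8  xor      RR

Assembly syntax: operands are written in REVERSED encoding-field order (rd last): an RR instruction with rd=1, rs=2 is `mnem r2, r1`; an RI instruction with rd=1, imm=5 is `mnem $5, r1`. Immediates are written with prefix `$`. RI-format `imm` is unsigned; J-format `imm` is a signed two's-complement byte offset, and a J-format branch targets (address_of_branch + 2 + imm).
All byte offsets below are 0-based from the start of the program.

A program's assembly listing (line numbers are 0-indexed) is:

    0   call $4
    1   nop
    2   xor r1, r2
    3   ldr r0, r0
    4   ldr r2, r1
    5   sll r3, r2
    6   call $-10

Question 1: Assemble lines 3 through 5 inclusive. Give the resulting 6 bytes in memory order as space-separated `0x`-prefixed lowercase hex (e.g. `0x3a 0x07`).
0x10 0x00 0x16 0x00 0xeb 0x00

3. ldr fields op=0x1:4|rd=0:2|rs=0:2|pad=0:8 → word 1000h → 10 00
4. ldr fields op=0x1:4|rd=1:2|rs=2:2|pad=0:8 → word 1600h → 16 00
5. sll fields op=0xe:4|rd=2:2|rs=3:2|pad=0:8 → word eb00h → eb 00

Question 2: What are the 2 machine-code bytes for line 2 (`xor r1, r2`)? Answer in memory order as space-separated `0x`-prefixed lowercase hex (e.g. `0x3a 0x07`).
line 2 (xor): pack op=0x8:4|rd=2:2|rs=1:2|pad=0:8 = 0x8900; big→ 89 00

0x89 0x00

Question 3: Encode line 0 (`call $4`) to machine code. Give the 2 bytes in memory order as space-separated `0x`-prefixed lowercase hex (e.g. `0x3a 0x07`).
0xb0 0x04

line 0 (call): pack op=0xb:4|imm=4:12 = 0xb004; big→ b0 04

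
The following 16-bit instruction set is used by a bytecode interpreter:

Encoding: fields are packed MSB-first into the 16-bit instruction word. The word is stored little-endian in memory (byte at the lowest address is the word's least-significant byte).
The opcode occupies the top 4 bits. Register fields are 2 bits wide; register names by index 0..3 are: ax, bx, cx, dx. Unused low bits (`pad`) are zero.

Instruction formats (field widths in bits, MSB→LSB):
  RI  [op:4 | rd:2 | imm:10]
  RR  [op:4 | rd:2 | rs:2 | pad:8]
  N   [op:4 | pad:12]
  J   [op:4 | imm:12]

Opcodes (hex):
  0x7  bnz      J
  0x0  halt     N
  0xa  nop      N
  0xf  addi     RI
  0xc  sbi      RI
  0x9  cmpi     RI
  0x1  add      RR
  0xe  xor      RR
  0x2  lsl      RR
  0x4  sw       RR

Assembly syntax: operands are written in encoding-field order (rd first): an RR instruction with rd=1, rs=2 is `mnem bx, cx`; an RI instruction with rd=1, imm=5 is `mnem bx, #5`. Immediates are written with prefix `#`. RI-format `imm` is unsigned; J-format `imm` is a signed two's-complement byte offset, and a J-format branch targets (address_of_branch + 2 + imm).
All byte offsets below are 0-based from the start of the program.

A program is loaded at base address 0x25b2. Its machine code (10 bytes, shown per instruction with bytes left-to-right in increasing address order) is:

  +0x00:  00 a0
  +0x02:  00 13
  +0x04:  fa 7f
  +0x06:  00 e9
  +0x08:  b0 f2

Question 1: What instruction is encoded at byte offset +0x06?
xor cx, bx

[06] 00 e9 → 0xe900
  op=0xe900>>12=0xe ⇒ xor (RR)
  rd: (w>>10)&0x3=0x2 → cx
  rs: (w>>8)&0x3=0x1 → bx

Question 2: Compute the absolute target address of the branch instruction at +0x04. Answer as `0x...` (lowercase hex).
0x25b2

off 0x04: read fa 7f as little → 0x7ffa
  top 4b → 0x7 → bnz [J]
  [11:0] imm=4090 (s12→-6) = #-6
  target = base 0x25b2 + off 0x04 + 2 + imm -6 = 0x25b2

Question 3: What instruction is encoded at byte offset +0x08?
+0x08: b0 f2 ⇒ word 0xf2b0 (little)
  top 4b → 0xf → addi [RI]
  [11:10] rd=0 = ax
  [9:0] imm=688 = #688

addi ax, #688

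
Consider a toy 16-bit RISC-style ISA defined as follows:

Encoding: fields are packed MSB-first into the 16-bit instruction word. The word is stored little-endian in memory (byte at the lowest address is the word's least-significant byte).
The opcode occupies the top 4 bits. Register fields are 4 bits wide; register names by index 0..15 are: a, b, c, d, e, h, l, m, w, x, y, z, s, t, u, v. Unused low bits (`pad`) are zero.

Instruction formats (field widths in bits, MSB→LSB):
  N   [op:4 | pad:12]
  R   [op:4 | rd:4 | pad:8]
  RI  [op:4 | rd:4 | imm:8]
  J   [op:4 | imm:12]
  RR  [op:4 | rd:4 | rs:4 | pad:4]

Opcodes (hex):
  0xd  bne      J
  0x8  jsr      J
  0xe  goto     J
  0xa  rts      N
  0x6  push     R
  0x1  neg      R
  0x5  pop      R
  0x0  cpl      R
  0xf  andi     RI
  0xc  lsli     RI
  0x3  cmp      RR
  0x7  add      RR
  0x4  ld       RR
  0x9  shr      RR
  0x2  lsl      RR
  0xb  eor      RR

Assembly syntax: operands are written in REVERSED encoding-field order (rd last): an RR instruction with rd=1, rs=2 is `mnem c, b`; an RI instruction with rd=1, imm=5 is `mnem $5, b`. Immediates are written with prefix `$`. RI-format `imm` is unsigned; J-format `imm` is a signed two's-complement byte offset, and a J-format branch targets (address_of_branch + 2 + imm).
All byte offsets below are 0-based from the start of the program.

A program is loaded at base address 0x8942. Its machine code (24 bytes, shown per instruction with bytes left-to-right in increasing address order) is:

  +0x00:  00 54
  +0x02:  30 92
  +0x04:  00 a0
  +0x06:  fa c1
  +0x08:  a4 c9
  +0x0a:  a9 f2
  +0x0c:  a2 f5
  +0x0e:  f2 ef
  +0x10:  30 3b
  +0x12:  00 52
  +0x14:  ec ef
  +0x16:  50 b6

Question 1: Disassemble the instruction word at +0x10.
@+10  little-endian(30 3b) = 0x3b30
  op=0x3b30>>12=0x3 ⇒ cmp (RR)
  rd: (w>>8)&0xf=0xb → z
  rs: (w>>4)&0xf=0x3 → d

cmp d, z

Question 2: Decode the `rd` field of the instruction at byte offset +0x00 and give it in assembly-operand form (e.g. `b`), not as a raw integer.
@+00  little-endian(00 54) = 0x5400
  opcode bits[15:12]=0x5: pop/R
  rd@[11:8]=0x4 ⇒ e

e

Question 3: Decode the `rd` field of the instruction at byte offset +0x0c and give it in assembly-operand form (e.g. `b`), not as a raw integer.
h

off 0x0c: read a2 f5 as little → 0xf5a2
  top 4b → 0xf → andi [RI]
  [11:8] rd=5 = h
  [7:0] imm=162 = $162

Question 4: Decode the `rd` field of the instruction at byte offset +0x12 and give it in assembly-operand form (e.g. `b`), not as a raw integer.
c

@+12  little-endian(00 52) = 0x5200
  op=0x5200>>12=0x5 ⇒ pop (R)
  [11:8] rd=2 = c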